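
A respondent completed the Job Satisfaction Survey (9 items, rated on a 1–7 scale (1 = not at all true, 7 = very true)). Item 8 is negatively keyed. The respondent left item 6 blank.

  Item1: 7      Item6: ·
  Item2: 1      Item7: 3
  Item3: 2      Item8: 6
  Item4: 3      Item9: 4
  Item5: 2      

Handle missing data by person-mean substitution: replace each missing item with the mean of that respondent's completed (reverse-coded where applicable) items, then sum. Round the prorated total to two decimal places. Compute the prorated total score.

Reverse-coded (on a 1–7 scale, reversed = 8 − raw):
  item 8: 8 − 6 = 2
Completed scored items (8 of 9): 7, 1, 2, 3, 2, 3, 2, 4; sum = 24.
Person mean = 24 / 8 ≈ 3.0000
Prorated total = (24 / 8) × 9 = 27.00 (to 2 dp)

27.00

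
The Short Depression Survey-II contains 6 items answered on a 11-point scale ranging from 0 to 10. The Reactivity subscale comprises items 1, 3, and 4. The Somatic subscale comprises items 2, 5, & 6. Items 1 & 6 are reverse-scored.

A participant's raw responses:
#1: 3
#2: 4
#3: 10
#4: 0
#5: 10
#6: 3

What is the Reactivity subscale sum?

17

Reactivity items: 1, 3, 4.
Of these, item 1 is reverse-scored; reverse-coded value = 10 − response.
  item 1: 10 − 3 = 7
  item 3: 10
  item 4: 0
Sum = 7 + 10 + 0 = 17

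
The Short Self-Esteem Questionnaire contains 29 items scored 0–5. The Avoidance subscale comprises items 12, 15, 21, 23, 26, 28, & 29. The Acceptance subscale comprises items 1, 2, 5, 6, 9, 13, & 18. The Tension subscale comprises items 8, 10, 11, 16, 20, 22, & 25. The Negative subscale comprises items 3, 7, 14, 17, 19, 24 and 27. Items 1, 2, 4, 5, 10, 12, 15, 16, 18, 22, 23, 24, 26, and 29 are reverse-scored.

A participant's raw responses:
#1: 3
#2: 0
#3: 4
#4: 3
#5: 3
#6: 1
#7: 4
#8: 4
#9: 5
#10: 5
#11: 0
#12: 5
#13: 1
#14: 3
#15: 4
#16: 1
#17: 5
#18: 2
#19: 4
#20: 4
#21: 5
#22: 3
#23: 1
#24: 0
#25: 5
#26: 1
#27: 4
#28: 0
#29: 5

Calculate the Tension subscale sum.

19

Tension items: 8, 10, 11, 16, 20, 22, 25.
Of these, items 10, 16, & 22 are reverse-scored; on a 0–5 scale, reversed = 5 − raw.
  item 8: 4
  item 10: 5 − 5 = 0
  item 11: 0
  item 16: 5 − 1 = 4
  item 20: 4
  item 22: 5 − 3 = 2
  item 25: 5
Sum = 4 + 0 + 0 + 4 + 4 + 2 + 5 = 19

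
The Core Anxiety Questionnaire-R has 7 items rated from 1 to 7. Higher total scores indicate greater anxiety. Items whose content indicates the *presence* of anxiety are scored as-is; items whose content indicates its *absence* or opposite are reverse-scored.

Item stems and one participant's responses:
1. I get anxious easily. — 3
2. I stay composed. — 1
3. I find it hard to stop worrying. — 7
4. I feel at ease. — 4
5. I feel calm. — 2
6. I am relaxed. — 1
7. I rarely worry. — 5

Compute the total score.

37

Items 2, 4, 5, 6, 7 describe the absence/opposite of anxiety → reverse-score.
on a 1–7 scale, reversed = 8 − raw.
  item 1: 3
  item 2: 8 − 1 = 7
  item 3: 7
  item 4: 8 − 4 = 4
  item 5: 8 − 2 = 6
  item 6: 8 − 1 = 7
  item 7: 8 − 5 = 3
Total = 3 + 7 + 7 + 4 + 6 + 7 + 3 = 37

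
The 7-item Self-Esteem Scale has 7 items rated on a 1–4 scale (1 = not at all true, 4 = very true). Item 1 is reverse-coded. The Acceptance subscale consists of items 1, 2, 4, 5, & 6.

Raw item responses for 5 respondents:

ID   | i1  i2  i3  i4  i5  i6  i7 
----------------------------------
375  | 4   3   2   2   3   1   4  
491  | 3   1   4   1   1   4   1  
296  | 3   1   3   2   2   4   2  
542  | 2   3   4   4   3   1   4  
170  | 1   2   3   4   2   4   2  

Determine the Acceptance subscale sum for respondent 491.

9

Respondent 491 raw: 3, 1, 4, 1, 1, 4, 1.
Acceptance items: 1, 2, 4, 5, 6.
Reverse-coded (on a 1–4 scale, reversed = 5 − raw):
  item 1: 5 − 3 = 2
  item 2: 1
  item 4: 1
  item 5: 1
  item 6: 4
Sum = 2 + 1 + 1 + 1 + 4 = 9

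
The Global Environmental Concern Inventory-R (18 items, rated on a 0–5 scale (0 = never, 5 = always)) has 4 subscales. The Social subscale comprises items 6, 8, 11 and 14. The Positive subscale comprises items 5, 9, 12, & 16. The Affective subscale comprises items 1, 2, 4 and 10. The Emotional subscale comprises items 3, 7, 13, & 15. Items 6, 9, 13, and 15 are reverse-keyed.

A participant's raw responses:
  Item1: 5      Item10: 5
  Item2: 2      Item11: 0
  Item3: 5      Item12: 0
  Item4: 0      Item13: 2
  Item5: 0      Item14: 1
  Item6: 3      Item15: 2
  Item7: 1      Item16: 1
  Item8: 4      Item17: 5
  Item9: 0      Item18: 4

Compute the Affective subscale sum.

12

Affective items: 1, 2, 4, 10.
  item 1: 5
  item 2: 2
  item 4: 0
  item 10: 5
Sum = 5 + 2 + 0 + 5 = 12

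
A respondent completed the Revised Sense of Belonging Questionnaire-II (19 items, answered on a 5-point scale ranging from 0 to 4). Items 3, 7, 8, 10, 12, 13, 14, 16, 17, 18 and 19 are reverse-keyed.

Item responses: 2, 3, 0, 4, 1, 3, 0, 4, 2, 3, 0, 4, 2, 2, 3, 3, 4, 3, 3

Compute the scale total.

34

Reverse-coded items (reverse-coded value = 4 − response):
  item 3: 4 − 0 = 4
  item 7: 4 − 0 = 4
  item 8: 4 − 4 = 0
  item 10: 4 − 3 = 1
  item 12: 4 − 4 = 0
  item 13: 4 − 2 = 2
  item 14: 4 − 2 = 2
  item 16: 4 − 3 = 1
  item 17: 4 − 4 = 0
  item 18: 4 − 3 = 1
  item 19: 4 − 3 = 1
After reverse-coding: 2, 3, 4, 4, 1, 3, 4, 0, 2, 1, 0, 0, 2, 2, 3, 1, 0, 1, 1
Total = 2 + 3 + 4 + 4 + 1 + 3 + 4 + 0 + 2 + 1 + 0 + 0 + 2 + 2 + 3 + 1 + 0 + 1 + 1 = 34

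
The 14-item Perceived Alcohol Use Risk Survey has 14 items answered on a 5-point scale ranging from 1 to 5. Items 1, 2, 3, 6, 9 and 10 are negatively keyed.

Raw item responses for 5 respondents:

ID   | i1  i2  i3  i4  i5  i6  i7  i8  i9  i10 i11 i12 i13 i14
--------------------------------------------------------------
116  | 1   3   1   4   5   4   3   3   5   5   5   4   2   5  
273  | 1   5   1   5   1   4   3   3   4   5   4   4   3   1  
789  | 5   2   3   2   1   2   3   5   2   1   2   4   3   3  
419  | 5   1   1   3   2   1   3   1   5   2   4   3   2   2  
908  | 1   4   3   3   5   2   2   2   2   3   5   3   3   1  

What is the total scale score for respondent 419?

Respondent 419 raw: 5, 1, 1, 3, 2, 1, 3, 1, 5, 2, 4, 3, 2, 2.
Reverse-coded (reversed = (1+5) − raw = 6 − raw):
  item 1: 6 − 5 = 1
  item 2: 6 − 1 = 5
  item 3: 6 − 1 = 5
  item 4: 3
  item 5: 2
  item 6: 6 − 1 = 5
  item 7: 3
  item 8: 1
  item 9: 6 − 5 = 1
  item 10: 6 − 2 = 4
  item 11: 4
  item 12: 3
  item 13: 2
  item 14: 2
Sum = 1 + 5 + 5 + 3 + 2 + 5 + 3 + 1 + 1 + 4 + 4 + 3 + 2 + 2 = 41

41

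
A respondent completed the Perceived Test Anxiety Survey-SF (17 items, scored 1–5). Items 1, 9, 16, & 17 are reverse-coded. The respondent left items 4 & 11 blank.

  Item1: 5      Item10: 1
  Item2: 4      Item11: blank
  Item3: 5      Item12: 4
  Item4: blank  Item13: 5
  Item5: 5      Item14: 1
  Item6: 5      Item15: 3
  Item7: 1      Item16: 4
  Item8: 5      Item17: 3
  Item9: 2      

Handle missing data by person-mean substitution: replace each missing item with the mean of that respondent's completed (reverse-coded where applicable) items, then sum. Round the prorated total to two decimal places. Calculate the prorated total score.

Reverse-coded (reverse-coded value = 6 − response):
  item 1: 6 − 5 = 1
  item 9: 6 − 2 = 4
  item 16: 6 − 4 = 2
  item 17: 6 − 3 = 3
Completed scored items (15 of 17): 1, 4, 5, 5, 5, 1, 5, 4, 1, 4, 5, 1, 3, 2, 3; sum = 49.
Person mean = 49 / 15 ≈ 3.2667
Prorated total = (49 / 15) × 17 = 55.53 (to 2 dp)

55.53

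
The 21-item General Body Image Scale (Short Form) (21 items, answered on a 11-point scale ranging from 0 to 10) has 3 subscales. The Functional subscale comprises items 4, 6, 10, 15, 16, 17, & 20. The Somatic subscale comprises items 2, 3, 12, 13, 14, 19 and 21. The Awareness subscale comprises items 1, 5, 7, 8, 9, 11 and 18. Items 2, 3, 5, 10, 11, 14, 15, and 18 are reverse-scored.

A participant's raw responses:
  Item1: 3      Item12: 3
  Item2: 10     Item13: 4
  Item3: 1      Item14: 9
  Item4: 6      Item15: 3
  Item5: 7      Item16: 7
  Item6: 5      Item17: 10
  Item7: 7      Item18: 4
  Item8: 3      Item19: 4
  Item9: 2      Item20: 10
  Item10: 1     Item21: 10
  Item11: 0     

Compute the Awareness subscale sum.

Awareness items: 1, 5, 7, 8, 9, 11, 18.
Of these, items 5, 11, and 18 are reverse-scored; reversed = (0+10) − raw = 10 − raw.
  item 1: 3
  item 5: 10 − 7 = 3
  item 7: 7
  item 8: 3
  item 9: 2
  item 11: 10 − 0 = 10
  item 18: 10 − 4 = 6
Sum = 3 + 3 + 7 + 3 + 2 + 10 + 6 = 34

34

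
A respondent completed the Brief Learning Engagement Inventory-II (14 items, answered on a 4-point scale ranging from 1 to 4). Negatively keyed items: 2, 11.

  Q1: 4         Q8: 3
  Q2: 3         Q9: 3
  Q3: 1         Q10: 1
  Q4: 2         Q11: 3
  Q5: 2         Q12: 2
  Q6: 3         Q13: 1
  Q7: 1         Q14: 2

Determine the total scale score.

29

Apply reverse scoring (reversed = (1+4) − raw = 5 − raw):
  item 2: 5 − 3 = 2
  item 11: 5 − 3 = 2
Scored items: 4, 2, 1, 2, 2, 3, 1, 3, 3, 1, 2, 2, 1, 2
Total = 4 + 2 + 1 + 2 + 2 + 3 + 1 + 3 + 3 + 1 + 2 + 2 + 1 + 2 = 29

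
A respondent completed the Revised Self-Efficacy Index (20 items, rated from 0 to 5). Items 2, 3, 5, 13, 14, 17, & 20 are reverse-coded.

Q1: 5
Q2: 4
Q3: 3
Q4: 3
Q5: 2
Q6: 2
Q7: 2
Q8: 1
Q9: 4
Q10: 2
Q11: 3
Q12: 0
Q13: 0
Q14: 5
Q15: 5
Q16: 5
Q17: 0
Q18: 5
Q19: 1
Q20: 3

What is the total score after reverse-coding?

56

Reverse-coded items use 5 − raw:
  item 2: 5 − 4 = 1
  item 3: 5 − 3 = 2
  item 5: 5 − 2 = 3
  item 13: 5 − 0 = 5
  item 14: 5 − 5 = 0
  item 17: 5 − 0 = 5
  item 20: 5 − 3 = 2
After reverse-coding: 5, 1, 2, 3, 3, 2, 2, 1, 4, 2, 3, 0, 5, 0, 5, 5, 5, 5, 1, 2
Total = 5 + 1 + 2 + 3 + 3 + 2 + 2 + 1 + 4 + 2 + 3 + 0 + 5 + 0 + 5 + 5 + 5 + 5 + 1 + 2 = 56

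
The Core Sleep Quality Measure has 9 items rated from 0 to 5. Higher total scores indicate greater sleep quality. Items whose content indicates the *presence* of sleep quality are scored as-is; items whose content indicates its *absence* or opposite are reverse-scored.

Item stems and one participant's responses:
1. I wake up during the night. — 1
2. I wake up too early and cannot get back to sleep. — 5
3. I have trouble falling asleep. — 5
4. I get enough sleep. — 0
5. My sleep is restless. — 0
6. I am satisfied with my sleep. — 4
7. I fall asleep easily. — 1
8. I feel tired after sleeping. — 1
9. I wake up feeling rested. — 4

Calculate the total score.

22

Items 1, 2, 3, 5, 8 describe the absence/opposite of sleep quality → reverse-score.
reversed = (0+5) − raw = 5 − raw.
  item 1: 5 − 1 = 4
  item 2: 5 − 5 = 0
  item 3: 5 − 5 = 0
  item 4: 0
  item 5: 5 − 0 = 5
  item 6: 4
  item 7: 1
  item 8: 5 − 1 = 4
  item 9: 4
Total = 4 + 0 + 0 + 0 + 5 + 4 + 1 + 4 + 4 = 22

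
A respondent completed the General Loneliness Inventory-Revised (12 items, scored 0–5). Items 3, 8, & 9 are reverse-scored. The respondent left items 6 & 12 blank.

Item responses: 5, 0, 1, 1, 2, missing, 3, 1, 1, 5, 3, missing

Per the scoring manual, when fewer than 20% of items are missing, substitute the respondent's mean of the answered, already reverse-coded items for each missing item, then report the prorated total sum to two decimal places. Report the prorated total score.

37.20

Reverse-coded (reverse-coded value = 5 − response):
  item 3: 5 − 1 = 4
  item 8: 5 − 1 = 4
  item 9: 5 − 1 = 4
Completed scored items (10 of 12): 5, 0, 4, 1, 2, 3, 4, 4, 5, 3; sum = 31.
Person mean = 31 / 10 ≈ 3.1000
Prorated total = (31 / 10) × 12 = 37.20 (to 2 dp)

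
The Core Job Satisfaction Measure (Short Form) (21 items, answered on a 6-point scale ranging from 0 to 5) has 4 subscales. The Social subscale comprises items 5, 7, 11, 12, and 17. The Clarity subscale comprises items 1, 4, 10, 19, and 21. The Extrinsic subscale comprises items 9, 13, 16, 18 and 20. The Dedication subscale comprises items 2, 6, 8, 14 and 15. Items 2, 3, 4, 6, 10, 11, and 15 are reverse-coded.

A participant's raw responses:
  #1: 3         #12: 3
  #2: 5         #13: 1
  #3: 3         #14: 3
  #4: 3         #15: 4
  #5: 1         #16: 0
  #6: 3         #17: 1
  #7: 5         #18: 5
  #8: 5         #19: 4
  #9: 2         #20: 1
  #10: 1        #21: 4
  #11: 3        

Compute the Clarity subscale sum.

17

Clarity items: 1, 4, 10, 19, 21.
Of these, items 4 and 10 are reverse-coded; reverse-coded value = 5 − response.
  item 1: 3
  item 4: 5 − 3 = 2
  item 10: 5 − 1 = 4
  item 19: 4
  item 21: 4
Sum = 3 + 2 + 4 + 4 + 4 = 17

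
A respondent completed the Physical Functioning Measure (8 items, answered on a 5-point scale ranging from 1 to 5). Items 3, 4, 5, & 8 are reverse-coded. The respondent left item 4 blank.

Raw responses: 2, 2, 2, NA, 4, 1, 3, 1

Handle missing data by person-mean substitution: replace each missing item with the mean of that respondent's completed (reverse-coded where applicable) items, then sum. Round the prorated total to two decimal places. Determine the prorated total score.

21.71

Reverse-coded (on a 1–5 scale, reversed = 6 − raw):
  item 3: 6 − 2 = 4
  item 5: 6 − 4 = 2
  item 8: 6 − 1 = 5
Completed scored items (7 of 8): 2, 2, 4, 2, 1, 3, 5; sum = 19.
Person mean = 19 / 7 ≈ 2.7143
Prorated total = (19 / 7) × 8 = 21.71 (to 2 dp)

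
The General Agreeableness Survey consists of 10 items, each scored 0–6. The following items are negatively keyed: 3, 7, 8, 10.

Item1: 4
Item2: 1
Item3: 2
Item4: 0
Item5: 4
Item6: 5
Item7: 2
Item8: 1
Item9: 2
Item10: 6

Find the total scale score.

29

Apply reverse scoring (on a 0–6 scale, reversed = 6 − raw):
  item 3: 6 − 2 = 4
  item 7: 6 − 2 = 4
  item 8: 6 − 1 = 5
  item 10: 6 − 6 = 0
Scored items: 4, 1, 4, 0, 4, 5, 4, 5, 2, 0
Total = 4 + 1 + 4 + 0 + 4 + 5 + 4 + 5 + 2 + 0 = 29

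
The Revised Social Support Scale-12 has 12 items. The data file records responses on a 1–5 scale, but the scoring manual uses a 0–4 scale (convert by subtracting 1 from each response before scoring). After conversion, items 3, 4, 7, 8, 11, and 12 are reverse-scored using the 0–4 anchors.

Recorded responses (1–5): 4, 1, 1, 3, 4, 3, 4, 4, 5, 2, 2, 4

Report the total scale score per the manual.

25

Convert to 0–4: 3, 0, 0, 2, 3, 2, 3, 3, 4, 1, 1, 3
Reverse-coded (reverse-coded value = 4 − response):
  item 3: 4 − 0 = 4
  item 4: 4 − 2 = 2
  item 7: 4 − 3 = 1
  item 8: 4 − 3 = 1
  item 11: 4 − 1 = 3
  item 12: 4 − 3 = 1
Scored: 3, 0, 4, 2, 3, 2, 1, 1, 4, 1, 3, 1
Total = 25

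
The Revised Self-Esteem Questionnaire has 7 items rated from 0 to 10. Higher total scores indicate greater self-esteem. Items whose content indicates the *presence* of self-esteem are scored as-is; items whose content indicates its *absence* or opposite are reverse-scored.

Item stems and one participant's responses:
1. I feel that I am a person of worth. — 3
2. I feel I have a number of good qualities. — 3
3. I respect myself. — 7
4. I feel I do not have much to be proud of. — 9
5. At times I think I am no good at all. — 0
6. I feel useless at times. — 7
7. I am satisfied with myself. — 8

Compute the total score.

Items 4, 5, 6 describe the absence/opposite of self-esteem → reverse-score.
on a 0–10 scale, reversed = 10 − raw.
  item 1: 3
  item 2: 3
  item 3: 7
  item 4: 10 − 9 = 1
  item 5: 10 − 0 = 10
  item 6: 10 − 7 = 3
  item 7: 8
Total = 3 + 3 + 7 + 1 + 10 + 3 + 8 = 35

35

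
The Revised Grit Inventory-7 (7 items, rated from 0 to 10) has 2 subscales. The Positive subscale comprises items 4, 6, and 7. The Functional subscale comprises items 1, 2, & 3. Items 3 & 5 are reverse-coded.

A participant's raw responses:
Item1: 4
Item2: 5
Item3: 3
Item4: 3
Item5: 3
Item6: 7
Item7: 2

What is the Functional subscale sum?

16

Functional items: 1, 2, 3.
Of these, item 3 is reverse-coded; on a 0–10 scale, reversed = 10 − raw.
  item 1: 4
  item 2: 5
  item 3: 10 − 3 = 7
Sum = 4 + 5 + 7 = 16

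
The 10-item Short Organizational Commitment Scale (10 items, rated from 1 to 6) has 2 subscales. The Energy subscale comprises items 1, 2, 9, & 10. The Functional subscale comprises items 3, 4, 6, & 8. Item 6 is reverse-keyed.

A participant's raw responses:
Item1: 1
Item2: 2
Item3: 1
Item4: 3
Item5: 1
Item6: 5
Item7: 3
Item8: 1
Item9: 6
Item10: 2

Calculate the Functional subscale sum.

Functional items: 3, 4, 6, 8.
Of these, item 6 is reverse-keyed; reverse-coded value = 7 − response.
  item 3: 1
  item 4: 3
  item 6: 7 − 5 = 2
  item 8: 1
Sum = 1 + 3 + 2 + 1 = 7

7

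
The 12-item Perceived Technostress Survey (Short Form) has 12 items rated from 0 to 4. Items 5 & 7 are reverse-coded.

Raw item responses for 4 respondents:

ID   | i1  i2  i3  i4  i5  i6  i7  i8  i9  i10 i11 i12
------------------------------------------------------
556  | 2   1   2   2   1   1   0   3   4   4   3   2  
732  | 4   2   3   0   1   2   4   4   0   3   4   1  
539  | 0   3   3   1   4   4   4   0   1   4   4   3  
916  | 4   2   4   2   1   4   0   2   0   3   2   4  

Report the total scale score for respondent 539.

23

Respondent 539 raw: 0, 3, 3, 1, 4, 4, 4, 0, 1, 4, 4, 3.
Reverse-coded (on a 0–4 scale, reversed = 4 − raw):
  item 1: 0
  item 2: 3
  item 3: 3
  item 4: 1
  item 5: 4 − 4 = 0
  item 6: 4
  item 7: 4 − 4 = 0
  item 8: 0
  item 9: 1
  item 10: 4
  item 11: 4
  item 12: 3
Sum = 0 + 3 + 3 + 1 + 0 + 4 + 0 + 0 + 1 + 4 + 4 + 3 = 23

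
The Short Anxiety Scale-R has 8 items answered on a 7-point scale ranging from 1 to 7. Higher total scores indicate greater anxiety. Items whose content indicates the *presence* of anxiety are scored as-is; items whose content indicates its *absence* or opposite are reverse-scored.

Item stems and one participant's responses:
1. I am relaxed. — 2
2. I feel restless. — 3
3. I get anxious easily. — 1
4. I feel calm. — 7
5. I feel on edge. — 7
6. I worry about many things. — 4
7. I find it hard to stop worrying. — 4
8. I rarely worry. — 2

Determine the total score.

32

Items 1, 4, 8 describe the absence/opposite of anxiety → reverse-score.
reverse-coded value = 8 − response.
  item 1: 8 − 2 = 6
  item 2: 3
  item 3: 1
  item 4: 8 − 7 = 1
  item 5: 7
  item 6: 4
  item 7: 4
  item 8: 8 − 2 = 6
Total = 6 + 3 + 1 + 1 + 7 + 4 + 4 + 6 = 32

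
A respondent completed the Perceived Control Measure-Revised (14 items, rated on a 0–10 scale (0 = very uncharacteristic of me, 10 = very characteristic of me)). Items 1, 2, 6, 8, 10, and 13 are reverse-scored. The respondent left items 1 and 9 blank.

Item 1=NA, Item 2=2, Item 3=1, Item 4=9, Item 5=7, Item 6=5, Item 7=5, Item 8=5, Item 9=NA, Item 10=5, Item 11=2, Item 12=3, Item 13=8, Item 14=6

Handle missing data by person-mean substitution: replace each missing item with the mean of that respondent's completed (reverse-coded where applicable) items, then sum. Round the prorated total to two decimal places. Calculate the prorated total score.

67.67

Reverse-coded (on a 0–10 scale, reversed = 10 − raw):
  item 2: 10 − 2 = 8
  item 6: 10 − 5 = 5
  item 8: 10 − 5 = 5
  item 10: 10 − 5 = 5
  item 13: 10 − 8 = 2
Completed scored items (12 of 14): 8, 1, 9, 7, 5, 5, 5, 5, 2, 3, 2, 6; sum = 58.
Person mean = 58 / 12 ≈ 4.8333
Prorated total = (58 / 12) × 14 = 67.67 (to 2 dp)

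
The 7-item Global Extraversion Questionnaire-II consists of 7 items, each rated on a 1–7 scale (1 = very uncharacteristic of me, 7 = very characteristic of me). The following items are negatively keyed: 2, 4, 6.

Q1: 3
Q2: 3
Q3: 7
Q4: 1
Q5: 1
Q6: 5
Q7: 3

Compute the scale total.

29

Reversing items 2, 4, and 6 with 8 − raw:
Total = 3 + (8−3) + 7 + (8−1) + 1 + (8−5) + 3
      = 3 + 5 + 7 + 7 + 1 + 3 + 3 = 29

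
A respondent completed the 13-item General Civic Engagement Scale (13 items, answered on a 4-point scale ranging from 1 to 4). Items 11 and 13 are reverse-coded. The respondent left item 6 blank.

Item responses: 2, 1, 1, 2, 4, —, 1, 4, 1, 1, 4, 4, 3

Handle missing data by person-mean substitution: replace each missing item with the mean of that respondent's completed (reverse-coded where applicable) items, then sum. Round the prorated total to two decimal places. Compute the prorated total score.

Reverse-coded (reverse-coded value = 5 − response):
  item 11: 5 − 4 = 1
  item 13: 5 − 3 = 2
Completed scored items (12 of 13): 2, 1, 1, 2, 4, 1, 4, 1, 1, 1, 4, 2; sum = 24.
Person mean = 24 / 12 ≈ 2.0000
Prorated total = (24 / 12) × 13 = 26.00 (to 2 dp)

26.00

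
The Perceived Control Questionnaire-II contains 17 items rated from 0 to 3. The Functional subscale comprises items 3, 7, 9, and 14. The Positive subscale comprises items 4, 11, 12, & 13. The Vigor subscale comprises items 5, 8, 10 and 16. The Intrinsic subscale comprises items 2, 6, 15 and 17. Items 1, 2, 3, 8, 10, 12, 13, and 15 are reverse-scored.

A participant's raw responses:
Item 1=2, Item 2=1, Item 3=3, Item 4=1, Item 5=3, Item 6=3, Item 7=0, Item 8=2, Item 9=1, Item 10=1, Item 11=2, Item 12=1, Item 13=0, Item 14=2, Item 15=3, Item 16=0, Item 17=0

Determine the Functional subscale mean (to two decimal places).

Functional items: 3, 7, 9, 14.
Of these, item 3 is reverse-scored; on a 0–3 scale, reversed = 3 − raw.
  item 3: 3 − 3 = 0
  item 7: 0
  item 9: 1
  item 14: 2
Sum = 0 + 0 + 1 + 2 = 3
Mean = 3 / 4 = 0.75

0.75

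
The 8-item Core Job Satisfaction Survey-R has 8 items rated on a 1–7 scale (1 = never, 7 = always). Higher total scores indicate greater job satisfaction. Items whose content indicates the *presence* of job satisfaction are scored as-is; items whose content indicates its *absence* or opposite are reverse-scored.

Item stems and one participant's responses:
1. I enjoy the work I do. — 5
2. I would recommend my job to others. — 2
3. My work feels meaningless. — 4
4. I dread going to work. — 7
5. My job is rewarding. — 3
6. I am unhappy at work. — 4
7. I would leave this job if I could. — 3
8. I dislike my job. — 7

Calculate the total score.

25

Items 3, 4, 6, 7, 8 describe the absence/opposite of job satisfaction → reverse-score.
on a 1–7 scale, reversed = 8 − raw.
  item 1: 5
  item 2: 2
  item 3: 8 − 4 = 4
  item 4: 8 − 7 = 1
  item 5: 3
  item 6: 8 − 4 = 4
  item 7: 8 − 3 = 5
  item 8: 8 − 7 = 1
Total = 5 + 2 + 4 + 1 + 3 + 4 + 5 + 1 = 25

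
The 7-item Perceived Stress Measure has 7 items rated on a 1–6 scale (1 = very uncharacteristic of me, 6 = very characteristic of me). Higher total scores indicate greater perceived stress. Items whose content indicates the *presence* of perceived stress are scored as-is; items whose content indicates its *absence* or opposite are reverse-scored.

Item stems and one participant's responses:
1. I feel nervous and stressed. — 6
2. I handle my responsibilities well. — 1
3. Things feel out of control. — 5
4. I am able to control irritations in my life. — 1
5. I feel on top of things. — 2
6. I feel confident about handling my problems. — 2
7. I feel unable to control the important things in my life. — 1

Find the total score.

Items 2, 4, 5, 6 describe the absence/opposite of perceived stress → reverse-score.
reversed = (1+6) − raw = 7 − raw.
  item 1: 6
  item 2: 7 − 1 = 6
  item 3: 5
  item 4: 7 − 1 = 6
  item 5: 7 − 2 = 5
  item 6: 7 − 2 = 5
  item 7: 1
Total = 6 + 6 + 5 + 6 + 5 + 5 + 1 = 34

34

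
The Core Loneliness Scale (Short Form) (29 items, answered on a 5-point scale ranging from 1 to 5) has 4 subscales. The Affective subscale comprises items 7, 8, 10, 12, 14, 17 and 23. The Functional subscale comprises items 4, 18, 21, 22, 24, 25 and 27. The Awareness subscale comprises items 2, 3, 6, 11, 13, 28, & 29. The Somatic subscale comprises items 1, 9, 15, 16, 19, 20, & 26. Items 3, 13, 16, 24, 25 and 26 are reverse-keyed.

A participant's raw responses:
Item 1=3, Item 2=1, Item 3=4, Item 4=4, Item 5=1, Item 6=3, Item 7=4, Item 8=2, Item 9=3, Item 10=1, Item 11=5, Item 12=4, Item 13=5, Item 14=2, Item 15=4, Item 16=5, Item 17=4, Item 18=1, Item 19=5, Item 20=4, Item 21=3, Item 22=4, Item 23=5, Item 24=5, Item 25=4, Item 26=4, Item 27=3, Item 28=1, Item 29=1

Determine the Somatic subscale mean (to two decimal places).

3.14

Somatic items: 1, 9, 15, 16, 19, 20, 26.
Of these, items 16 and 26 are reverse-keyed; reversed = (1+5) − raw = 6 − raw.
  item 1: 3
  item 9: 3
  item 15: 4
  item 16: 6 − 5 = 1
  item 19: 5
  item 20: 4
  item 26: 6 − 4 = 2
Sum = 3 + 3 + 4 + 1 + 5 + 4 + 2 = 22
Mean = 22 / 7 = 3.14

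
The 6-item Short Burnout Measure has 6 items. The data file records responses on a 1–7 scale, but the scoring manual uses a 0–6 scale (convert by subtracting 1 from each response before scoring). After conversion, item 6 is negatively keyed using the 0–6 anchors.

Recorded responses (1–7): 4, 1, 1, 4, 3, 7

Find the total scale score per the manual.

Convert to 0–6: 3, 0, 0, 3, 2, 6
Reverse-coded (on a 0–6 scale, reversed = 6 − raw):
  item 6: 6 − 6 = 0
Scored: 3, 0, 0, 3, 2, 0
Total = 8

8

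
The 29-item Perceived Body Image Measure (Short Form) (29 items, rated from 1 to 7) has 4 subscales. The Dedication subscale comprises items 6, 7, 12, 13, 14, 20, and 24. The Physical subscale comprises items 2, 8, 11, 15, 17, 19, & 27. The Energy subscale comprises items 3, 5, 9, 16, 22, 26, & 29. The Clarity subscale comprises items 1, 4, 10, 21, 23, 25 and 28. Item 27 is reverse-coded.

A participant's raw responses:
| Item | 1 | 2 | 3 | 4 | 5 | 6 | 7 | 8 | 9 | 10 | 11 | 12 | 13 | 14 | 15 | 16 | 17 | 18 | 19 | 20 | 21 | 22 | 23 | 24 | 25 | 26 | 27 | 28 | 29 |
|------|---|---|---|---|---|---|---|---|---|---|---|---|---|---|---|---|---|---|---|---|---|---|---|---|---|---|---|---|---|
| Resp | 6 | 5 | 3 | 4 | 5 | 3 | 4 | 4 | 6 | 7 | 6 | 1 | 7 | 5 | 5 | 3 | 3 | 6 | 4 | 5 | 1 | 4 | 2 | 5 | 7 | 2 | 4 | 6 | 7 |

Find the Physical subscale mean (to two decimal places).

4.43

Physical items: 2, 8, 11, 15, 17, 19, 27.
Of these, item 27 is reverse-coded; on a 1–7 scale, reversed = 8 − raw.
  item 2: 5
  item 8: 4
  item 11: 6
  item 15: 5
  item 17: 3
  item 19: 4
  item 27: 8 − 4 = 4
Sum = 5 + 4 + 6 + 5 + 3 + 4 + 4 = 31
Mean = 31 / 7 = 4.43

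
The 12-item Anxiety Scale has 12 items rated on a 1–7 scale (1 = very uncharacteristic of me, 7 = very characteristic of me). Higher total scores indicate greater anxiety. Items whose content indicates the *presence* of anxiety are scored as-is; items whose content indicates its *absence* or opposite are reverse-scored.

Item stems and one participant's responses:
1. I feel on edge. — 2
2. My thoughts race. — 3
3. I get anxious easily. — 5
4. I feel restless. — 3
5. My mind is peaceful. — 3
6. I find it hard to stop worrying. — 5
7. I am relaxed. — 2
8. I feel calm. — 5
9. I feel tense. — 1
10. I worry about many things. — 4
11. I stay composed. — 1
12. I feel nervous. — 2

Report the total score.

46

Items 5, 7, 8, 11 describe the absence/opposite of anxiety → reverse-score.
reversed = (1+7) − raw = 8 − raw.
  item 1: 2
  item 2: 3
  item 3: 5
  item 4: 3
  item 5: 8 − 3 = 5
  item 6: 5
  item 7: 8 − 2 = 6
  item 8: 8 − 5 = 3
  item 9: 1
  item 10: 4
  item 11: 8 − 1 = 7
  item 12: 2
Total = 2 + 3 + 5 + 3 + 5 + 5 + 6 + 3 + 1 + 4 + 7 + 2 = 46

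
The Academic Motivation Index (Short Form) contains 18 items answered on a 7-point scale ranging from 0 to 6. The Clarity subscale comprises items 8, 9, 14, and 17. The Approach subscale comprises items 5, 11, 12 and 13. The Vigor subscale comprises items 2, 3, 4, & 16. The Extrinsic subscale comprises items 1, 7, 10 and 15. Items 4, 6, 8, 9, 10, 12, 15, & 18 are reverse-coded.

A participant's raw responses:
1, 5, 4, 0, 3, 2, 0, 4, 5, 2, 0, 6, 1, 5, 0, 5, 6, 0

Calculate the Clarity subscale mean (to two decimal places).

3.50

Clarity items: 8, 9, 14, 17.
Of these, items 8 & 9 are reverse-coded; on a 0–6 scale, reversed = 6 − raw.
  item 8: 6 − 4 = 2
  item 9: 6 − 5 = 1
  item 14: 5
  item 17: 6
Sum = 2 + 1 + 5 + 6 = 14
Mean = 14 / 4 = 3.50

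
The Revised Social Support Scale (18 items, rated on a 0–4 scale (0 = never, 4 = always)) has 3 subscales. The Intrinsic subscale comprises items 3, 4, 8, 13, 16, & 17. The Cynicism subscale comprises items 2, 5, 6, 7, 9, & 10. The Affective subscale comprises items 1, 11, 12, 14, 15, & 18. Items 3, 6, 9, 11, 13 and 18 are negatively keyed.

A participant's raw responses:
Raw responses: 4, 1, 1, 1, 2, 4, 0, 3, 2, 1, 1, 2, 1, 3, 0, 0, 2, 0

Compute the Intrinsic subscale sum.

12

Intrinsic items: 3, 4, 8, 13, 16, 17.
Of these, items 3 & 13 are negatively keyed; on a 0–4 scale, reversed = 4 − raw.
  item 3: 4 − 1 = 3
  item 4: 1
  item 8: 3
  item 13: 4 − 1 = 3
  item 16: 0
  item 17: 2
Sum = 3 + 1 + 3 + 3 + 0 + 2 = 12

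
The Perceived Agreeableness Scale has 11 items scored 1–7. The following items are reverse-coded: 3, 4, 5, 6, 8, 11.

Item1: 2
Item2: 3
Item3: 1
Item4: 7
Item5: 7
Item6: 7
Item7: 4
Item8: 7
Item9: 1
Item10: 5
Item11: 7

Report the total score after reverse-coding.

Reversing items 3, 4, 5, 6, 8 and 11 with 8 − raw:
Total = 2 + 3 + (8−1) + (8−7) + (8−7) + (8−7) + 4 + (8−7) + 1 + 5 + (8−7)
      = 2 + 3 + 7 + 1 + 1 + 1 + 4 + 1 + 1 + 5 + 1 = 27

27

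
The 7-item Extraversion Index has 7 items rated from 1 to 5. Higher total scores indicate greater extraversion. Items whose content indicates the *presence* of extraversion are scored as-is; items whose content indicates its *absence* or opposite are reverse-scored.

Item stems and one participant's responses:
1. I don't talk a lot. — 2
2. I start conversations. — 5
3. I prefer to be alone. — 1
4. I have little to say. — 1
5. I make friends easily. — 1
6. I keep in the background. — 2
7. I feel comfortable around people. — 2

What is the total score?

26

Items 1, 3, 4, 6 describe the absence/opposite of extraversion → reverse-score.
reverse-coded value = 6 − response.
  item 1: 6 − 2 = 4
  item 2: 5
  item 3: 6 − 1 = 5
  item 4: 6 − 1 = 5
  item 5: 1
  item 6: 6 − 2 = 4
  item 7: 2
Total = 4 + 5 + 5 + 5 + 1 + 4 + 2 = 26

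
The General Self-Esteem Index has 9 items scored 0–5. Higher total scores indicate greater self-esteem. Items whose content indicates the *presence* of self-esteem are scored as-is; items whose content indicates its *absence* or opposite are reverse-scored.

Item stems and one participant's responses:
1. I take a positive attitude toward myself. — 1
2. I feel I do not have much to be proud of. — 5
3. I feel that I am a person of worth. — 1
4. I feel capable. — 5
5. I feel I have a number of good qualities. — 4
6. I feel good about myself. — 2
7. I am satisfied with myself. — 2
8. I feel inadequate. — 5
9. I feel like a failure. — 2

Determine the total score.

18

Items 2, 8, 9 describe the absence/opposite of self-esteem → reverse-score.
reverse-coded value = 5 − response.
  item 1: 1
  item 2: 5 − 5 = 0
  item 3: 1
  item 4: 5
  item 5: 4
  item 6: 2
  item 7: 2
  item 8: 5 − 5 = 0
  item 9: 5 − 2 = 3
Total = 1 + 0 + 1 + 5 + 4 + 2 + 2 + 0 + 3 = 18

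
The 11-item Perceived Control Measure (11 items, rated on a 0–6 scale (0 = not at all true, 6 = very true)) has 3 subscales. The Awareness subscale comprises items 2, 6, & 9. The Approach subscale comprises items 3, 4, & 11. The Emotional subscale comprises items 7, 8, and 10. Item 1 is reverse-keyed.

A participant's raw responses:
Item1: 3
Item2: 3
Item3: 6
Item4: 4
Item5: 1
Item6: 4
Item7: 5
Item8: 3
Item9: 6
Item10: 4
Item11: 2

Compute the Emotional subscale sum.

12

Emotional items: 7, 8, 10.
  item 7: 5
  item 8: 3
  item 10: 4
Sum = 5 + 3 + 4 = 12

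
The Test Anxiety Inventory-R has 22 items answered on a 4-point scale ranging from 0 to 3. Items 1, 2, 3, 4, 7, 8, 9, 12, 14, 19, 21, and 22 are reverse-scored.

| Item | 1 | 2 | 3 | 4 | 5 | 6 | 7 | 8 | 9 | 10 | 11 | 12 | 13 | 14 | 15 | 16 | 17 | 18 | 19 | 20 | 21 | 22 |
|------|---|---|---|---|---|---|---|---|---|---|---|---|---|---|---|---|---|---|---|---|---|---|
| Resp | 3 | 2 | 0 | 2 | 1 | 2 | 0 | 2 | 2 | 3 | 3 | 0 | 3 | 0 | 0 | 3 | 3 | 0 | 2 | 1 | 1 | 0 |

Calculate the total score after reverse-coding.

41

Reverse-coded items (reversed = (0+3) − raw = 3 − raw):
  item 1: 3 − 3 = 0
  item 2: 3 − 2 = 1
  item 3: 3 − 0 = 3
  item 4: 3 − 2 = 1
  item 7: 3 − 0 = 3
  item 8: 3 − 2 = 1
  item 9: 3 − 2 = 1
  item 12: 3 − 0 = 3
  item 14: 3 − 0 = 3
  item 19: 3 − 2 = 1
  item 21: 3 − 1 = 2
  item 22: 3 − 0 = 3
Scored responses: 0, 1, 3, 1, 1, 2, 3, 1, 1, 3, 3, 3, 3, 3, 0, 3, 3, 0, 1, 1, 2, 3
Total = 0 + 1 + 3 + 1 + 1 + 2 + 3 + 1 + 1 + 3 + 3 + 3 + 3 + 3 + 0 + 3 + 3 + 0 + 1 + 1 + 2 + 3 = 41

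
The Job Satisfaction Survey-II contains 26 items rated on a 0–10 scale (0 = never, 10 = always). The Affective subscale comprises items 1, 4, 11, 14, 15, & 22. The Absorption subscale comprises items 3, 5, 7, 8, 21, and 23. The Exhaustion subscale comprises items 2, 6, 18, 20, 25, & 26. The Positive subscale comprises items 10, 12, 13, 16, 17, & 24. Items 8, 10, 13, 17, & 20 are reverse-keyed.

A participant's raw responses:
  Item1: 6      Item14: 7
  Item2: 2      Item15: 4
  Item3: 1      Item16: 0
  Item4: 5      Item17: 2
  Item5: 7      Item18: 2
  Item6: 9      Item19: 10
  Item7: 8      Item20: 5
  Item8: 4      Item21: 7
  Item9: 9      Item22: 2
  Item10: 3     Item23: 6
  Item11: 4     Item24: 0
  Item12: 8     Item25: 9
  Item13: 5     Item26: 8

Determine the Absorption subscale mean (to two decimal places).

5.83

Absorption items: 3, 5, 7, 8, 21, 23.
Of these, item 8 is reverse-keyed; reversed = (0+10) − raw = 10 − raw.
  item 3: 1
  item 5: 7
  item 7: 8
  item 8: 10 − 4 = 6
  item 21: 7
  item 23: 6
Sum = 1 + 7 + 8 + 6 + 7 + 6 = 35
Mean = 35 / 6 = 5.83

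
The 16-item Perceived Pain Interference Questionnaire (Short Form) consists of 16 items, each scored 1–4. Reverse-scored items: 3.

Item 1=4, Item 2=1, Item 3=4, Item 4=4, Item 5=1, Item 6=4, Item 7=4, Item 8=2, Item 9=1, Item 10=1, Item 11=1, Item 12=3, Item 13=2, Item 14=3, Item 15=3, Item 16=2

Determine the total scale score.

Reversing item 3 with 5 − raw:
Total = 4 + 1 + (5−4) + 4 + 1 + 4 + 4 + 2 + 1 + 1 + 1 + 3 + 2 + 3 + 3 + 2
      = 4 + 1 + 1 + 4 + 1 + 4 + 4 + 2 + 1 + 1 + 1 + 3 + 2 + 3 + 3 + 2 = 37

37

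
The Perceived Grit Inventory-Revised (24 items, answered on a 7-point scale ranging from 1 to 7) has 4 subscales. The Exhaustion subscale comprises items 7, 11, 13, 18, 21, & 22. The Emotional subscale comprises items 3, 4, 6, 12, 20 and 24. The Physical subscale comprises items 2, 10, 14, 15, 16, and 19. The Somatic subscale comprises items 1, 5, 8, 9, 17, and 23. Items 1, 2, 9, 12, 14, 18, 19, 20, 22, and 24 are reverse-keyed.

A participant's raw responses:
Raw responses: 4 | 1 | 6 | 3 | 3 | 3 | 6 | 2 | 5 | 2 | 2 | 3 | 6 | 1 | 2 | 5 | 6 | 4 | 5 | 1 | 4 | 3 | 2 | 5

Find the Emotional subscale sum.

27

Emotional items: 3, 4, 6, 12, 20, 24.
Of these, items 12, 20 and 24 are reverse-keyed; reversed = (1+7) − raw = 8 − raw.
  item 3: 6
  item 4: 3
  item 6: 3
  item 12: 8 − 3 = 5
  item 20: 8 − 1 = 7
  item 24: 8 − 5 = 3
Sum = 6 + 3 + 3 + 5 + 7 + 3 = 27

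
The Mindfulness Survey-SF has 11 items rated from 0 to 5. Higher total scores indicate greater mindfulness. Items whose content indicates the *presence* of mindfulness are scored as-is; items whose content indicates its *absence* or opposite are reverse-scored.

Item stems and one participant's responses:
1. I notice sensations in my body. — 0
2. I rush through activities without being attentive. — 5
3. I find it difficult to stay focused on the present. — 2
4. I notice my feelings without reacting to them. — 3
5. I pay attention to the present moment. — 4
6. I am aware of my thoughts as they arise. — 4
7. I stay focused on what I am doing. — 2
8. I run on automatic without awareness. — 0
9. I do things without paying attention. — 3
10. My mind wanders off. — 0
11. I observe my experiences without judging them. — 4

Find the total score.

32

Items 2, 3, 8, 9, 10 describe the absence/opposite of mindfulness → reverse-score.
on a 0–5 scale, reversed = 5 − raw.
  item 1: 0
  item 2: 5 − 5 = 0
  item 3: 5 − 2 = 3
  item 4: 3
  item 5: 4
  item 6: 4
  item 7: 2
  item 8: 5 − 0 = 5
  item 9: 5 − 3 = 2
  item 10: 5 − 0 = 5
  item 11: 4
Total = 0 + 0 + 3 + 3 + 4 + 4 + 2 + 5 + 2 + 5 + 4 = 32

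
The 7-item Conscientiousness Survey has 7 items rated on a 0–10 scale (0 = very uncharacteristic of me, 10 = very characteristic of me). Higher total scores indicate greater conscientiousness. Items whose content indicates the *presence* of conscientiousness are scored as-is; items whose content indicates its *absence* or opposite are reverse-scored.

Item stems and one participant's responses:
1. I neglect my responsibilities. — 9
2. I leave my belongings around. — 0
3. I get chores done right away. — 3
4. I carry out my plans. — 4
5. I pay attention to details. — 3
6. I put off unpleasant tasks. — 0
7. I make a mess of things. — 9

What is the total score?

Items 1, 2, 6, 7 describe the absence/opposite of conscientiousness → reverse-score.
reverse-coded value = 10 − response.
  item 1: 10 − 9 = 1
  item 2: 10 − 0 = 10
  item 3: 3
  item 4: 4
  item 5: 3
  item 6: 10 − 0 = 10
  item 7: 10 − 9 = 1
Total = 1 + 10 + 3 + 4 + 3 + 10 + 1 = 32

32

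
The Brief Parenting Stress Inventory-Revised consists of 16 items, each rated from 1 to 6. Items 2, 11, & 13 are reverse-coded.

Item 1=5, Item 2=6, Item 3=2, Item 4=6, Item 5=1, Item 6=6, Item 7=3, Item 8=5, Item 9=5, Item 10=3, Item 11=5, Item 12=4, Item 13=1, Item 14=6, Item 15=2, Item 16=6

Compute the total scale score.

Reverse-coded items (on a 1–6 scale, reversed = 7 − raw):
  item 2: 7 − 6 = 1
  item 11: 7 − 5 = 2
  item 13: 7 − 1 = 6
Scored items: 5, 1, 2, 6, 1, 6, 3, 5, 5, 3, 2, 4, 6, 6, 2, 6
Total = 5 + 1 + 2 + 6 + 1 + 6 + 3 + 5 + 5 + 3 + 2 + 4 + 6 + 6 + 2 + 6 = 63

63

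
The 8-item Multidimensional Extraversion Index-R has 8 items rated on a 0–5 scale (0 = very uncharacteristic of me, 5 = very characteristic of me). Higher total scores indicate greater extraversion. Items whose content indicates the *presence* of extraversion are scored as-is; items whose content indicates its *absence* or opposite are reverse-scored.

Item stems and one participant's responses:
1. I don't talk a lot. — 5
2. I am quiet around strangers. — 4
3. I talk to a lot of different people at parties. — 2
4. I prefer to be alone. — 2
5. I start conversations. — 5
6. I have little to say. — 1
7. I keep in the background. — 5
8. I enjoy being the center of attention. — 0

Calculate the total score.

Items 1, 2, 4, 6, 7 describe the absence/opposite of extraversion → reverse-score.
on a 0–5 scale, reversed = 5 − raw.
  item 1: 5 − 5 = 0
  item 2: 5 − 4 = 1
  item 3: 2
  item 4: 5 − 2 = 3
  item 5: 5
  item 6: 5 − 1 = 4
  item 7: 5 − 5 = 0
  item 8: 0
Total = 0 + 1 + 2 + 3 + 5 + 4 + 0 + 0 = 15

15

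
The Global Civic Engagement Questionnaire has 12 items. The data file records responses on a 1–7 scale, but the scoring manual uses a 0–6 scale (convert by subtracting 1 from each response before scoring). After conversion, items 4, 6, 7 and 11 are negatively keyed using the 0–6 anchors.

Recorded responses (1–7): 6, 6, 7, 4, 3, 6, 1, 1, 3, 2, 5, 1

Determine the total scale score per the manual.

33

Convert to 0–6: 5, 5, 6, 3, 2, 5, 0, 0, 2, 1, 4, 0
Reverse-coded (on a 0–6 scale, reversed = 6 − raw):
  item 4: 6 − 3 = 3
  item 6: 6 − 5 = 1
  item 7: 6 − 0 = 6
  item 11: 6 − 4 = 2
Scored: 5, 5, 6, 3, 2, 1, 6, 0, 2, 1, 2, 0
Total = 33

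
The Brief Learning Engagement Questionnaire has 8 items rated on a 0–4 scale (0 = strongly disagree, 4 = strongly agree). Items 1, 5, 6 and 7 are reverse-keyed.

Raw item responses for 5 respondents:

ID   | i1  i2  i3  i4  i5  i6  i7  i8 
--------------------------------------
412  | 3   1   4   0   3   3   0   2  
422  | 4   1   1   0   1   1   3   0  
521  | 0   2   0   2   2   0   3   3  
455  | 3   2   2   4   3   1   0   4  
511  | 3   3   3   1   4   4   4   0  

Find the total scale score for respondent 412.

Respondent 412 raw: 3, 1, 4, 0, 3, 3, 0, 2.
Reverse-coded (on a 0–4 scale, reversed = 4 − raw):
  item 1: 4 − 3 = 1
  item 2: 1
  item 3: 4
  item 4: 0
  item 5: 4 − 3 = 1
  item 6: 4 − 3 = 1
  item 7: 4 − 0 = 4
  item 8: 2
Sum = 1 + 1 + 4 + 0 + 1 + 1 + 4 + 2 = 14

14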